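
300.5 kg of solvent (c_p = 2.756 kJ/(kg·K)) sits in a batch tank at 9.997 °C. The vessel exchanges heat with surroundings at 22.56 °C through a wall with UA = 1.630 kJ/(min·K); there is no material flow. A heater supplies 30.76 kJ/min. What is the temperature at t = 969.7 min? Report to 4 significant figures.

36.77 °C

Lumped-capacitance energy balance: M c_p dT/dt = UA(T_amb − T) + Q̇.
dT/dt = (T_ss − T)/τ with T_ss = T_amb + Q̇/UA = 22.56 + 30.76/1.630 = 41.4312 °C, τ = M c_p/UA = 300.5·2.756/1.630 = 508.085 min.
This is linear first-order; T(t) = T_ss + (T₀ − T_ss) e^(−t/τ).
T(969.7) = 41.4312 + (-31.4342)·0.148297 = 36.7696 °C.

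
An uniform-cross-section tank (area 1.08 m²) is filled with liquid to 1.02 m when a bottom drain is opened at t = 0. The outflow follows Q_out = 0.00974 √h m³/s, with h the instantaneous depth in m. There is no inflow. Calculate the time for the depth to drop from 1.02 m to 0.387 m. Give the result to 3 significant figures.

86.0 s

With no inflow, A dh/dt = −0.00974 √h.
∫ h^(−1/2) dh = −(0.00974/A) ∫ dt, giving 2√h = 2√h₀ − (0.00974/A) t.
t = 2A(√h₀ − √h)/0.00974 = 2·1.08·(√1.02 − √0.387)/0.00974
  = 2.1600 × (1.0100 − 0.62209) / 0.00974 = 86.014 s.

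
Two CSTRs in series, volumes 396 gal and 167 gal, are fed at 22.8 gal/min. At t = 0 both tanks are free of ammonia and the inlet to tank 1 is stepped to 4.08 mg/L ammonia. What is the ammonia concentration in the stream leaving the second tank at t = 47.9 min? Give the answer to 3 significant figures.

3.64 mg/L

Species balance on tank i: dCᵢ/dt = (Cᵢ₋₁ − Cᵢ)/τᵢ with τᵢ = Vᵢ/Q.
τ₁ = 396/22.8 = 17.368 min; τ₂ = 167/22.8 = 7.3246 min.
Tank 1: C₁ = C_in(1 − e^(−t/τ₁)). Tank 2 (τ₁ ≠ τ₂): C₂ = C_in[1 − (τ₁ e^(−t/τ₁) − τ₂ e^(−t/τ₂))/(τ₁ − τ₂)].
At t = 47.9: e^(−t/τ₁) = 0.063426, e^(−t/τ₂) = 0.0014450.
C₂ = 4.08·[1 − (17.368·0.063426 − 7.3246·0.0014450)/(10.044)] = 4.08·0.89137 = 3.6368 mg/L.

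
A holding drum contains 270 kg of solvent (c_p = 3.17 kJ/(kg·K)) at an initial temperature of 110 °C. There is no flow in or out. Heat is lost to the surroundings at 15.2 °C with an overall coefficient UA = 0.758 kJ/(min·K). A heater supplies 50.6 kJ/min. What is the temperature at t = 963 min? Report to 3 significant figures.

Unsteady energy balance on the tank contents: M c_p dT/dt = −UA(T − T_amb) + Q̇.
dT/dt = (T_ss − T)/τ with T_ss = T_amb + Q̇/UA = 15.2 + 50.6/0.758 = 81.955 °C, τ = M c_p/UA = 270·3.17/0.758 = 1129.2 min.
T approaches T_ss exponentially: T(t) = T_ss + (T₀ − T_ss) e^(−t/τ).
T(963) = 81.955 + (28.045)·0.42620 = 93.908 °C.

93.9 °C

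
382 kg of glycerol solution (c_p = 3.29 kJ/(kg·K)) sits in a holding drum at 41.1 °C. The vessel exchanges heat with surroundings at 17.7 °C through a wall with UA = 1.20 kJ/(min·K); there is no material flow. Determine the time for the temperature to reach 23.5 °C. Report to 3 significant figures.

M c_p dT/dt = −UA(T − T_amb).
τ = M c_p/UA = 1047.3 min; T_ss = T_amb = 17.700 °C.
T(t) = T_ss + (T₀ − T_ss)e^(−t/τ); set T = 23.5:
t = −τ ln[(T − T_ss)/(T₀ − T_ss)] = −1047.3 · ln(0.24786) = 1460.9 min.

1460 min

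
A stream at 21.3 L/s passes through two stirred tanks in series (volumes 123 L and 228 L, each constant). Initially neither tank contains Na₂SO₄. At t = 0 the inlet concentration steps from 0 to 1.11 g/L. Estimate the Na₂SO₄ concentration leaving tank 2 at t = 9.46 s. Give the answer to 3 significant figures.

Time constants: τᵢ = Vᵢ/Q for each well-mixed tank.
τ₁ = 123/21.3 = 5.7746 s; τ₂ = 228/21.3 = 10.704 s.
Solving the cascade with C₁(0)=C₂(0)=0 gives C₂(t) = C_in[1 − (τ₁ e^(−t/τ₁) − τ₂ e^(−t/τ₂))/(τ₁ − τ₂)].
At t = 9.46: e^(−t/τ₁) = 0.19433, e^(−t/τ₂) = 0.41322.
C₂ = 1.11·[1 − (5.7746·0.19433 − 10.704·0.41322)/(-4.9296)] = 1.11·0.33036 = 0.36669 g/L.

0.367 g/L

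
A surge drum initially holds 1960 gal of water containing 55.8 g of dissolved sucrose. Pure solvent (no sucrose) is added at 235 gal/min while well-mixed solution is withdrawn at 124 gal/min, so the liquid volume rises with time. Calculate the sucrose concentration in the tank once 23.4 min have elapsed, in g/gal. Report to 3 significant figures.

Total volume: dV/dt = Q_in − Q_out = 111.00 gal/min, so V(t) = 1960 + 111.00 t and V(23.4) = 4557.4 gal.
Solute balance: dm/dt = 0 − Q_out C = −Q_out m/V(t).
dm/m = −Q_out dt/(V₀ + 111.00 t); integrating gives ln(m/m₀) = −(Q_out/(Q_in−Q_out)) ln(V/V₀).
m = m₀ (V₀/V)^(Q_out/(Q_in−Q_out)) = 55.8 × (1960/4557.4)^(1.1171) = 21.740 g.
C = m/V = 21.740/4557.4 = 0.0047702 g/gal.

0.00477 g/gal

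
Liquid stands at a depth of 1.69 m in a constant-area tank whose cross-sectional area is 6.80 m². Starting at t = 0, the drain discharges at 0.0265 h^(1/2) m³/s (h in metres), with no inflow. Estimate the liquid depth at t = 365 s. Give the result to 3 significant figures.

0.347 m

A dh/dt = −Q_out = −0.0265 √h.
Separate and integrate: 2(√h − √h₀) = −(0.0265/A) t.
√h = √1.69 − 0.0265·365/(2·6.80) = 1.3000 − 0.71121 = 0.58879.
h = 0.58879² = 0.34667 m.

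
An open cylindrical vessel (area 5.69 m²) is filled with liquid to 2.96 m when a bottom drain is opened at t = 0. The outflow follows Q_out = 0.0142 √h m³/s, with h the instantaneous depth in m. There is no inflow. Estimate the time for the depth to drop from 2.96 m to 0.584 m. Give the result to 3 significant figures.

766 s

Unsteady balance on liquid volume: A dh/dt = −0.0142 √h.
∫ h^(−1/2) dh = −(0.0142/A) ∫ dt, giving 2√h = 2√h₀ − (0.0142/A) t.
t = 2A(√h₀ − √h)/0.0142 = 2·5.69·(√2.96 − √0.584)/0.0142
  = 11.380 × (1.7205 − 0.76420) / 0.0142 = 766.36 s.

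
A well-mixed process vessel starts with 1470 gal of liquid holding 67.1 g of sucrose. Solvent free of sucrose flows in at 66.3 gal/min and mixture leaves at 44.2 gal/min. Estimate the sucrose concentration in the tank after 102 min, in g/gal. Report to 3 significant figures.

0.00281 g/gal

Total volume: dV/dt = Q_in − Q_out = 22.100 gal/min, so V(t) = 1470 + 22.100 t and V(102) = 3724.2 gal.
Species balance (pure solvent in): dm/dt = −Q_out · m/V(t).
dm/m = −Q_out dt/(V₀ + 22.100 t); integrating gives ln(m/m₀) = −(Q_out/(Q_in−Q_out)) ln(V/V₀).
m = m₀ (V₀/V)^(Q_out/(Q_in−Q_out)) = 67.1 × (1470/3724.2)^(2.0000) = 10.454 g.
C = m/V = 10.454/3724.2 = 0.0028071 g/gal.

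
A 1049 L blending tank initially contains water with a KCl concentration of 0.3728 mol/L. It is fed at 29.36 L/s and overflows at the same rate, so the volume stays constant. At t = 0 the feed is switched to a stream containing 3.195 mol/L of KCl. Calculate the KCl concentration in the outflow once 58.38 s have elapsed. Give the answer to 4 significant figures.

Accumulation = in − out for the solute gives V dC/dt = Q(C_in − C).
So dC/dt = (C_in − C)/τ with τ = V/Q = 1049/29.36 = 35.7289 s.
Integrating: C(t) = C_in + (C₀ − C_in) e^(−t/τ).
C(58.38) = 3.195 + (0.3728 − 3.195)·e^(−58.38/35.7289) = 3.195 + (-2.82220)·0.195153 = 2.64424 mol/L.

2.644 mol/L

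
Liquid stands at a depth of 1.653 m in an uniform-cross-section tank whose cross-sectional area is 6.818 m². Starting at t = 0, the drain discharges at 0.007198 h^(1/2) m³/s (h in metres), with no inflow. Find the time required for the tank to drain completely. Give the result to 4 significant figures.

With no inflow, A dh/dt = −0.007198 √h.
This is separable: 2 d(√h)/dt = −0.007198/A, so √h = √h₀ − (0.007198/(2A)) t.
Tank is empty when √h = 0: t_empty = 2A√h₀/0.007198.
t_empty = 2·6.818·√1.653/0.007198 = 13.6360·1.28569/0.007198 = 2435.63 s.

2436 s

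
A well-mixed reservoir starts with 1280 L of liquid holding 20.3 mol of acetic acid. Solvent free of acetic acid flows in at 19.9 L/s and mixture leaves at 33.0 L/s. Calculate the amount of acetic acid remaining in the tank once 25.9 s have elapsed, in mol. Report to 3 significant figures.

Total volume: dV/dt = Q_in − Q_out = -13.100 L/s, so V(t) = 1280 − 13.100 t and V(25.9) = 940.71 L.
Solute balance: dm/dt = 0 − Q_out C = −Q_out m/V(t).
dm/m = −Q_out dt/(V₀ − 13.100 t); integrating gives ln(m/m₀) = −(Q_out/(Q_in−Q_out)) ln(V/V₀).
m = m₀ (V₀/V)^(Q_out/(Q_in−Q_out)) = 20.3 × (1280/940.71)^(-2.5191) = 9.3445 mol.

9.34 mol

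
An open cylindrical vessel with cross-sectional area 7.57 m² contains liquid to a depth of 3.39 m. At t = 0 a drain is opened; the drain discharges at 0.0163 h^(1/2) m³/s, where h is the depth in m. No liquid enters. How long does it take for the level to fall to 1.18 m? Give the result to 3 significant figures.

701 s

A dh/dt = −Q_out = −0.0163 √h.
This is separable: 2 d(√h)/dt = −0.0163/A, so √h = √h₀ − (0.0163/(2A)) t.
t = 2A(√h₀ − √h)/0.0163 = 2·7.57·(√3.39 − √1.18)/0.0163
  = 15.140 × (1.8412 − 1.0863) / 0.0163 = 701.19 s.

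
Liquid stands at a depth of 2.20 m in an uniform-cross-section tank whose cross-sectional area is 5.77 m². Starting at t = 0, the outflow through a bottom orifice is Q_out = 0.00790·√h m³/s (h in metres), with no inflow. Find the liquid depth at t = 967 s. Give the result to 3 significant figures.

0.674 m

A dh/dt = −Q_out = −0.00790 √h.
∫ h^(−1/2) dh = −(0.00790/A) ∫ dt, giving 2√h = 2√h₀ − (0.00790/A) t.
√h = √2.20 − 0.00790·967/(2·5.77) = 1.4832 − 0.66198 = 0.82126.
h = 0.82126² = 0.67446 m.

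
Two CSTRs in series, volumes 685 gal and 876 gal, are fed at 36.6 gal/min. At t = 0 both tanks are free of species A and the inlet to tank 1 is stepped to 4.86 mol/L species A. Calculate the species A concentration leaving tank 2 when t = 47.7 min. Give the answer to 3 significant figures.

Species balance on tank i: dCᵢ/dt = (Cᵢ₋₁ − Cᵢ)/τᵢ with τᵢ = Vᵢ/Q.
τ₁ = 685/36.6 = 18.716 min; τ₂ = 876/36.6 = 23.934 min.
Solving the cascade with C₁(0)=C₂(0)=0 gives C₂(t) = C_in[1 − (τ₁ e^(−t/τ₁) − τ₂ e^(−t/τ₂))/(τ₁ − τ₂)].
At t = 47.7: e^(−t/τ₁) = 0.078188, e^(−t/τ₂) = 0.13629.
C₂ = 4.86·[1 − (18.716·0.078188 − 23.934·0.13629)/(-5.2186)] = 4.86·0.65532 = 3.1848 mol/L.

3.18 mol/L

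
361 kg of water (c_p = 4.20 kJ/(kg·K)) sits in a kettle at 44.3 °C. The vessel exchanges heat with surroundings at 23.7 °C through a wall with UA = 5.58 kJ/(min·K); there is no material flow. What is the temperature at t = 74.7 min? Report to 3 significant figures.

39.3 °C

M c_p dT/dt = −UA(T − T_amb).
dT/dt = (T_ss − T)/τ with T_ss = T_amb = 23.700 °C, τ = M c_p/UA = 361·4.20/5.58 = 271.72 min.
T approaches T_ss exponentially: T(t) = T_ss + (T₀ − T_ss) e^(−t/τ).
T(74.7) = 23.700 + (20.600)·0.75964 = 39.349 °C.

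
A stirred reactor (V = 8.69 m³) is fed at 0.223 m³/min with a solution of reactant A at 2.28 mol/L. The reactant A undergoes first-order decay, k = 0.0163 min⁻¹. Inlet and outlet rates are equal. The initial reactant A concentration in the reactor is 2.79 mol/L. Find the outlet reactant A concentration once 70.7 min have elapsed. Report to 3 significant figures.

1.47 mol/L

Species balance: V dC/dt = Q C_in − Q C − k V C.
dC/dt = (Q/V) C_in − (Q/V + k) C; effective rate a = Q/V + k = 0.025662 + 0.0163 = 0.041962 min⁻¹.
C_ss = Q C_in/(Q + kV) = 1.3943 mol/L; C(t) = C_ss + (C₀ − C_ss) e^(−a t).
C(70.7) = 1.3943 + (1.3957)·e^(−0.041962·70.7) = 1.3943 + (1.3957)·0.051473 = 1.4662 mol/L.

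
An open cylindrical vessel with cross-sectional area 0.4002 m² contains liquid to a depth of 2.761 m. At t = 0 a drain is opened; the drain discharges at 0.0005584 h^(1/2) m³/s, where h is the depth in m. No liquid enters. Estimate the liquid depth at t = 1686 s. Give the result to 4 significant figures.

0.2356 m

A dh/dt = −Q_out = −0.0005584 √h.
∫ h^(−1/2) dh = −(0.0005584/A) ∫ dt, giving 2√h = 2√h₀ − (0.0005584/A) t.
√h = √2.761 − 0.0005584·1686/(2·0.4002) = 1.66163 − 1.17624 = 0.485386.
h = 0.485386² = 0.235599 m.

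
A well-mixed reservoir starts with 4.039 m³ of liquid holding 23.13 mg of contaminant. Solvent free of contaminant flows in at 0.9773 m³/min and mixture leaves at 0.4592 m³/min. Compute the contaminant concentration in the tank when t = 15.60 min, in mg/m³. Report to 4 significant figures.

Let m(t) be the amount of contaminant. Volume: V(t) = V₀ + (Q_in − Q_out) t = 4.039 + 0.518100 t; V(15.60) = 12.1214 m³.
Solute balance: dm/dt = 0 − Q_out C = −Q_out m/V(t).
Separate: dm/m = −Q_out dt/V(t) ⇒ ln(m/m₀) = −(Q_out/(Q_in−Q_out)) ln(V/V₀).
m = m₀ (V₀/V)^(Q_out/(Q_in−Q_out)) = 23.13 × (4.039/12.1214)^(0.886315) = 8.73288 mg.
C = m/V = 8.73288/12.1214 = 0.720453 mg/m³.

0.7205 mg/m³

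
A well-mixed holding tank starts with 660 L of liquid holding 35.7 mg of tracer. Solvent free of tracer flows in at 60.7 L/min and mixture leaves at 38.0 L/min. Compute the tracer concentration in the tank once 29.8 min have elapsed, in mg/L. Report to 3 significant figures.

Let m(t) be the amount of tracer. Volume: V(t) = V₀ + (Q_in − Q_out) t = 660 + 22.700 t; V(29.8) = 1336.5 L.
Species balance (pure solvent in): dm/dt = −Q_out · m/V(t).
dm/m = −Q_out dt/(V₀ + 22.700 t); integrating gives ln(m/m₀) = −(Q_out/(Q_in−Q_out)) ln(V/V₀).
m = m₀ (V₀/V)^(Q_out/(Q_in−Q_out)) = 35.7 × (660/1336.5)^(1.6740) = 10.958 mg.
C = m/V = 10.958/1336.5 = 0.0081993 mg/L.

0.00820 mg/L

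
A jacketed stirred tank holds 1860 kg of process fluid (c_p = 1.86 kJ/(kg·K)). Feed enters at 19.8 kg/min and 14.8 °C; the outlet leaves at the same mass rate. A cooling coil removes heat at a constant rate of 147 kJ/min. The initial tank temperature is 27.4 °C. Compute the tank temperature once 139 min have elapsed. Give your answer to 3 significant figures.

14.6 °C

M c_p dT/dt = ṁ c_p (T_in − T) − Q̇.
Rearrange: dT/dt = (T_ss − T)/τ with τ = M/ṁ = 93.939 min and T_ss = T_in − Q̇/(ṁ c_p) = 10.808 °C.
T approaches T_ss exponentially: T(t) = T_ss + (T₀ − T_ss) e^(−t/τ).
T(139) = 10.808 + (16.592)·e^(−139/93.939) = 10.808 + (16.592)·0.22771 = 14.587 °C.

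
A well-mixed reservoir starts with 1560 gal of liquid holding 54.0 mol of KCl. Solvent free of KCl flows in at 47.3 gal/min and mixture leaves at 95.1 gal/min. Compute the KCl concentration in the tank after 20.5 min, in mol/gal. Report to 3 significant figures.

Let m(t) be the amount of KCl. Volume: V(t) = V₀ + (Q_in − Q_out) t = 1560 − 47.800 t; V(20.5) = 580.10 gal.
No KCl enters, so dm/dt = −Q_out · (m/V).
dm/m = −Q_out dt/(V₀ − 47.800 t); integrating gives ln(m/m₀) = −(Q_out/(Q_in−Q_out)) ln(V/V₀).
m = m₀ (V₀/V)^(Q_out/(Q_in−Q_out)) = 54.0 × (1560/580.10)^(-1.9895) = 7.5447 mol.
C = m/V = 7.5447/580.10 = 0.013006 mol/gal.

0.0130 mol/gal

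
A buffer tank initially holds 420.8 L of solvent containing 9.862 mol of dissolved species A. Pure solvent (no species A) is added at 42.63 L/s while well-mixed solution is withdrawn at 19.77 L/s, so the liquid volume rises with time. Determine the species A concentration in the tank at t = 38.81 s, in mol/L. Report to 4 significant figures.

Let m(t) be the amount of species A. Volume: V(t) = V₀ + (Q_in − Q_out) t = 420.8 + 22.8600 t; V(38.81) = 1308.00 L.
No species A enters, so dm/dt = −Q_out · (m/V).
Separate: dm/m = −Q_out dt/V(t) ⇒ ln(m/m₀) = −(Q_out/(Q_in−Q_out)) ln(V/V₀).
m = m₀ (V₀/V)^(Q_out/(Q_in−Q_out)) = 9.862 × (420.8/1308.00)^(0.864829) = 3.69837 mol.
C = m/V = 3.69837/1308.00 = 0.00282750 mol/L.

0.002828 mol/L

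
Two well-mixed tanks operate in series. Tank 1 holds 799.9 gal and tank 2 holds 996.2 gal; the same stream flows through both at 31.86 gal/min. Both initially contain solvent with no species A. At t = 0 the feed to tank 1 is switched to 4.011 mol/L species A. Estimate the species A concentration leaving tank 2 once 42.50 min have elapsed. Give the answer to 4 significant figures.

1.790 mol/L

Species balance on tank i: dCᵢ/dt = (Cᵢ₋₁ − Cᵢ)/τᵢ with τᵢ = Vᵢ/Q.
τ₁ = 799.9/31.86 = 25.1067 min; τ₂ = 996.2/31.86 = 31.2680 min.
Tank 1: C₁ = C_in(1 − e^(−t/τ₁)). Tank 2 (τ₁ ≠ τ₂): C₂ = C_in[1 − (τ₁ e^(−t/τ₁) − τ₂ e^(−t/τ₂))/(τ₁ − τ₂)].
At t = 42.50: e^(−t/τ₁) = 0.184008, e^(−t/τ₂) = 0.256862.
C₂ = 4.011·[1 − (25.1067·0.184008 − 31.2680·0.256862)/(-6.16133)] = 4.011·0.446266 = 1.78997 mol/L.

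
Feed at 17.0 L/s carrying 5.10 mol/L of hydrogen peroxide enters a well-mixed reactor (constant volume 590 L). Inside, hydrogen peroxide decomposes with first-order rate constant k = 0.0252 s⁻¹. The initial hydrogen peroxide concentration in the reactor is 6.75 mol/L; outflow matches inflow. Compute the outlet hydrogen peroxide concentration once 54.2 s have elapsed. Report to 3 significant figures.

Accumulation = in − out − consumed: V dC/dt = Q C_in − Q C − k V C.
This is linear with rate a = Q/V + k = 0.054014 s⁻¹.
C_ss = Q C_in/(Q + kV) = 2.7206 mol/L; C(t) = C_ss + (C₀ − C_ss) e^(−a t).
C(54.2) = 2.7206 + (4.0294)·e^(−0.054014·54.2) = 2.7206 + (4.0294)·0.053529 = 2.9363 mol/L.

2.94 mol/L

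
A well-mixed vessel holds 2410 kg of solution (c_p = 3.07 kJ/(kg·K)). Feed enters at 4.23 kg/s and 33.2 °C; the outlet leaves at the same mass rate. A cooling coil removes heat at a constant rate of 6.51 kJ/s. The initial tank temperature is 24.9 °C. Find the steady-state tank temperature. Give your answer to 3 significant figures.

First-law balance (no shaft work): M c_p dT/dt = ṁ c_p (T_in − T) − 6.51.
At steady state dT/dt = 0 ⇒ T_ss = T_in − Q̇/(ṁ c_p) = 33.2 − 6.51/(4.23·3.07) = 32.699 °C.

32.7 °C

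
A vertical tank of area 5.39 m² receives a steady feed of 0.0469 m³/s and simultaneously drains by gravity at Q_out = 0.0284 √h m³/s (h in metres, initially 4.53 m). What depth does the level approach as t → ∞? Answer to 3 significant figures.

2.73 m

Unsteady balance on liquid volume: A dh/dt = Q_in − 0.0284 √h. At steady state dh/dt = 0:
Q_in = 0.0284 √h_ss ⇒ √h_ss = 0.0469/0.0284 = 1.6514.
h_ss = 1.6514² = 2.7271 m. (Since h₀ = 4.53 m > h_ss, the level will fall toward this value.)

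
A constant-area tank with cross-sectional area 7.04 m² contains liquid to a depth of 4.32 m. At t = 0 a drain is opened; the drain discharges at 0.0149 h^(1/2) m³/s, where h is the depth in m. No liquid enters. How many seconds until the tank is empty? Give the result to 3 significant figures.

Unsteady balance on liquid volume: A dh/dt = −0.0149 √h.
∫ h^(−1/2) dh = −(0.0149/A) ∫ dt, giving 2√h = 2√h₀ − (0.0149/A) t.
Tank is empty when √h = 0: t_empty = 2A√h₀/0.0149.
t_empty = 2·7.04·√4.32/0.0149 = 14.080·2.0785/0.0149 = 1964.1 s.

1960 s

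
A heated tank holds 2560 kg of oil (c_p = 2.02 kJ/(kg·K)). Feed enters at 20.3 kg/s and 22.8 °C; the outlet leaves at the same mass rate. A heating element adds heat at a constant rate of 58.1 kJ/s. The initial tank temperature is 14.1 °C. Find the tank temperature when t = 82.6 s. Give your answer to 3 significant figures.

19.0 °C

M c_p dT/dt = ṁ c_p (T_in − T) + Q̇.
τ = M/ṁ = 126.11 s; T_ss = T_in + Q̇/(ṁ c_p) = 22.8 + 58.1/(20.3·2.02) = 24.217 °C.
Solution: T(t) = T_ss + (T₀ − T_ss) e^(−t/τ).
T(82.6) = 24.217 + (-10.117)·e^(−82.6/126.11) = 24.217 + (-10.117)·0.51945 = 18.962 °C.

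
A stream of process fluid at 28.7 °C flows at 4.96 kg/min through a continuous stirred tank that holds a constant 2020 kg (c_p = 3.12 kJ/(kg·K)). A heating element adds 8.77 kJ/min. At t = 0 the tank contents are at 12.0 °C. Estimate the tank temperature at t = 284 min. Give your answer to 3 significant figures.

Energy balance: M c_p dT/dt = ṁ c_p (T_in − T) + 8.77.
τ = M/ṁ = 407.26 min; T_ss = T_in + Q̇/(ṁ c_p) = 28.7 + 8.77/(4.96·3.12) = 29.267 °C.
Integrating: T(t) = T_ss + (T₀ − T_ss) e^(−t/τ).
T(284) = 29.267 + (-17.267)·e^(−284/407.26) = 29.267 + (-17.267)·0.49790 = 20.670 °C.

20.7 °C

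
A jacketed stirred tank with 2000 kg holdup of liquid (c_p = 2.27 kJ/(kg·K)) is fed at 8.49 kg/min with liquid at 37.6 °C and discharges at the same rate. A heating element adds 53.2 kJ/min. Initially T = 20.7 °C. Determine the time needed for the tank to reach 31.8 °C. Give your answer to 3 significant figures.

M c_p dT/dt = ṁ c_p (T_in − T) + Q̇.
τ = M/ṁ = 235.57 min; T_ss = T_in + Q̇/(ṁ c_p) = 40.360 °C.
T(t) = T_ss + (T₀ − T_ss) e^(−t/τ). Set T = 31.8:
e^(−t/τ) = (31.8 − 40.360)/(20.7 − 40.360) = 0.43541
t = −235.57 · ln(0.43541) = 195.87 min.

196 min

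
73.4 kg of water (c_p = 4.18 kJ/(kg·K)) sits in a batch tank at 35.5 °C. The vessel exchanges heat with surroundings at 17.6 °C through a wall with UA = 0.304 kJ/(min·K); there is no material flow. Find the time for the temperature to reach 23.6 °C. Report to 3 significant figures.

1100 min

Energy balance: M c_p dT/dt = −UA(T − T_amb).
τ = M c_p/UA = 1009.3 min; T_ss = T_amb = 17.600 °C.
T(t) = T_ss + (T₀ − T_ss)e^(−t/τ); set T = 23.6:
t = −τ ln[(T − T_ss)/(T₀ − T_ss)] = −1009.3 · ln(0.33520) = 1103.2 min.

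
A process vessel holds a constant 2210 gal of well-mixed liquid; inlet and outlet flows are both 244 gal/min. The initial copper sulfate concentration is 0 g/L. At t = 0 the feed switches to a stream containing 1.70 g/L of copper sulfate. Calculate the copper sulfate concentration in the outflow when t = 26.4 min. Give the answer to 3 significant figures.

Species balance on the tank: V dC/dt = Q(C_in − C).
So dC/dt = (C_in − C)/τ with τ = V/Q = 2210/244 = 9.0574 min.
C approaches C_in exponentially: C(t) = C_in + (C₀ − C_in) e^(−t/τ).
C(26.4) = 1.70 + (0 − 1.70)·e^(−26.4/9.0574) = 1.70 + (-1.7000)·0.054218 = 1.6078 g/L.

1.61 g/L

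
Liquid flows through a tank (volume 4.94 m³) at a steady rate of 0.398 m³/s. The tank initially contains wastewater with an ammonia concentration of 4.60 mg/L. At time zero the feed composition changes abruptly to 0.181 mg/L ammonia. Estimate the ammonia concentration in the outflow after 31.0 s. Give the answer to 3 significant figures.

0.545 mg/L

Unsteady species balance (constant V, well mixed): V dC/dt = Q(C_in − C).
Rewrite as dC/dt + C/τ = C_in/τ, τ = V/Q = 12.412 s.
Integrating: C(t) = C_in + (C₀ − C_in) e^(−t/τ).
C(31.0) = 0.181 + (4.60 − 0.181)·e^(−31.0/12.412) = 0.181 + (4.4190)·0.082285 = 0.54462 mg/L.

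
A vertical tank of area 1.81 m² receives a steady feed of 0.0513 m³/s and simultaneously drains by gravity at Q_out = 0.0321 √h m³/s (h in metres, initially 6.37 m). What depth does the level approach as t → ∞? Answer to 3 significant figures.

2.55 m

A dh/dt = Q_in − 0.0321 √h. Steady state requires inflow = outflow:
Q_in = 0.0321 √h_ss ⇒ √h_ss = 0.0513/0.0321 = 1.5981.
h_ss = 1.5981² = 2.5540 m. (Since h₀ = 6.37 m > h_ss, the level will fall toward this value.)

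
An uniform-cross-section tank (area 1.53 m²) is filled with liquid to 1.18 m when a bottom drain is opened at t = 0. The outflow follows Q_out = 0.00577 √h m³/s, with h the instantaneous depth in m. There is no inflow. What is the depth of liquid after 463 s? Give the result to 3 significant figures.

0.0455 m

A dh/dt = −Q_out = −0.00577 √h.
Separate and integrate: 2(√h − √h₀) = −(0.00577/A) t.
√h = √1.18 − 0.00577·463/(2·1.53) = 1.0863 − 0.87304 = 0.21324.
h = 0.21324² = 0.045469 m.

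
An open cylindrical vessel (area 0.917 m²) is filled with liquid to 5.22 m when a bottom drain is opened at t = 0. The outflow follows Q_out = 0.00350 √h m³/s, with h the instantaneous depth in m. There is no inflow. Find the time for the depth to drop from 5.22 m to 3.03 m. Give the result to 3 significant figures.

A dh/dt = −Q_out = −0.00350 √h.
Separate and integrate: 2(√h − √h₀) = −(0.00350/A) t.
t = 2A(√h₀ − √h)/0.00350 = 2·0.917·(√5.22 − √3.03)/0.00350
  = 1.8340 × (2.2847 − 1.7407) / 0.00350 = 285.08 s.

285 s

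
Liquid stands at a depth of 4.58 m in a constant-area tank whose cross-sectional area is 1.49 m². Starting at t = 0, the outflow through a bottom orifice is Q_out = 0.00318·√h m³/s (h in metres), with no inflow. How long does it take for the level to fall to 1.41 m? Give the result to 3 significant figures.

Mass balance (ρ constant): A dh/dt = −0.00318 √h.
This is separable: 2 d(√h)/dt = −0.00318/A, so √h = √h₀ − (0.00318/(2A)) t.
t = 2A(√h₀ − √h)/0.00318 = 2·1.49·(√4.58 − √1.41)/0.00318
  = 2.9800 × (2.1401 − 1.1874) / 0.00318 = 892.74 s.

893 s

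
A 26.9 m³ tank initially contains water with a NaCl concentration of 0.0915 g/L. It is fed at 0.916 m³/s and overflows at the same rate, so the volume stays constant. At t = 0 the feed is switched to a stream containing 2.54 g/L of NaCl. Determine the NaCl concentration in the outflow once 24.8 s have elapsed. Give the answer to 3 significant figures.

Unsteady species balance (constant V, well mixed): V dC/dt = Q(C_in − C).
So dC/dt = (C_in − C)/τ with τ = V/Q = 26.9/0.916 = 29.367 s.
Solution: C(t) = C_in + (C₀ − C_in) e^(−t/τ).
C(24.8) = 2.54 + (0.0915 − 2.54)·e^(−24.8/29.367) = 2.54 + (-2.4485)·0.42978 = 1.4877 g/L.

1.49 g/L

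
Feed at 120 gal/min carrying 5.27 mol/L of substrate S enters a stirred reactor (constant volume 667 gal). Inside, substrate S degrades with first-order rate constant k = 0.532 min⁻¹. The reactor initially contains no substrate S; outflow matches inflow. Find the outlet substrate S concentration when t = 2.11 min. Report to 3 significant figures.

Species balance: V dC/dt = Q C_in − Q C − k V C.
This is linear with rate a = Q/V + k = 0.71191 min⁻¹.
C_ss = Q C_in/(Q + kV) = 1.3318 mol/L; C(t) = C_ss + (C₀ − C_ss) e^(−a t).
C(2.11) = 1.3318 + (-1.3318)·e^(−0.71191·2.11) = 1.3318 + (-1.3318)·0.22266 = 1.0353 mol/L.

1.04 mol/L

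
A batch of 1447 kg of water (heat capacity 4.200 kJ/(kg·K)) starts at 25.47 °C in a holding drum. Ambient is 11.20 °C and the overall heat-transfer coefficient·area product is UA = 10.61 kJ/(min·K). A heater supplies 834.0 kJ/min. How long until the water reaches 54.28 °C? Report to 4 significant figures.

M c_p dT/dt = −UA(T − T_amb) + Q̇.
τ = M c_p/UA = 572.799 min; T_ss = T_amb + Q̇/UA = 11.20 + 834.0/10.61 = 89.8051 °C.
T(t) = T_ss + (T₀ − T_ss)e^(−t/τ); set T = 54.28:
t = −τ ln[(T − T_ss)/(T₀ − T_ss)] = −572.799 · ln(0.552188) = 340.166 min.

340.2 min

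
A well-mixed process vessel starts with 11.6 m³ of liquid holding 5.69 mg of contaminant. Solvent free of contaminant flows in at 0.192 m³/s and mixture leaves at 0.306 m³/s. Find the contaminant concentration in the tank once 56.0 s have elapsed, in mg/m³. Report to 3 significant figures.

Let m(t) be the amount of contaminant. Volume: V(t) = V₀ + (Q_in − Q_out) t = 11.6 − 0.11400 t; V(56.0) = 5.2160 m³.
Solute balance: dm/dt = 0 − Q_out C = −Q_out m/V(t).
dm/m = −Q_out dt/(V₀ − 0.11400 t); integrating gives ln(m/m₀) = −(Q_out/(Q_in−Q_out)) ln(V/V₀).
m = m₀ (V₀/V)^(Q_out/(Q_in−Q_out)) = 5.69 × (11.6/5.2160)^(-2.6842) = 0.66584 mg.
C = m/V = 0.66584/5.2160 = 0.12765 mg/m³.

0.128 mg/m³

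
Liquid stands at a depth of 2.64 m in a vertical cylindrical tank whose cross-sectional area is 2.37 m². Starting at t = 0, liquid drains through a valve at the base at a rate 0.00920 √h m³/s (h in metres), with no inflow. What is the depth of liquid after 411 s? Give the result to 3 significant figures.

Unsteady balance on liquid volume: A dh/dt = −0.00920 √h.
This is separable: 2 d(√h)/dt = −0.00920/A, so √h = √h₀ − (0.00920/(2A)) t.
√h = √2.64 − 0.00920·411/(2·2.37) = 1.6248 − 0.79772 = 0.82709.
h = 0.82709² = 0.68407 m.

0.684 m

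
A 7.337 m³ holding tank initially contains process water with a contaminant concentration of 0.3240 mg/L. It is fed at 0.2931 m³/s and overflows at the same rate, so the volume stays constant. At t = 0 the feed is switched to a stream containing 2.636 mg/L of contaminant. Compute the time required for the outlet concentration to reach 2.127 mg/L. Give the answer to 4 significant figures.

Transient balance on the dissolved component: V dC/dt = Q(C_in − C), so τ = V/Q = 25.0324 s.
C(t) = C_in + (C₀ − C_in) e^(−t/τ). Set C = 2.127 and solve for t:
e^(−t/τ) = (C − C_in)/(C₀ − C_in) = (2.127 − 2.636)/(0.3240 − 2.636) = 0.220156
t = −τ ln(…) = 25.0324 × 1.51342 = 37.8846 s.

37.88 s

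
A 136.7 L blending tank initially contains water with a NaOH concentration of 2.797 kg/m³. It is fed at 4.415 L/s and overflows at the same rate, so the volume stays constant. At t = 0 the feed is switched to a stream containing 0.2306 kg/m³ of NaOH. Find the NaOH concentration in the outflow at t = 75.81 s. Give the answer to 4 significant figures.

Accumulation = in − out for the solute gives V dC/dt = Q(C_in − C).
So dC/dt = (C_in − C)/τ with τ = V/Q = 136.7/4.415 = 30.9626 s.
C approaches C_in exponentially: C(t) = C_in + (C₀ − C_in) e^(−t/τ).
C(75.81) = 0.2306 + (2.797 − 0.2306)·e^(−75.81/30.9626) = 0.2306 + (2.56640)·0.0864287 = 0.452411 kg/m³.

0.4524 kg/m³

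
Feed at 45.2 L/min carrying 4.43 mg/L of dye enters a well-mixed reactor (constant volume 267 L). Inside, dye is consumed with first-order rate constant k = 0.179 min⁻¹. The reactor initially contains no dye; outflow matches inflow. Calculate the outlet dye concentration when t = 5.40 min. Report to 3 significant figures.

1.82 mg/L

Accumulation = in − out − consumed: V dC/dt = Q C_in − Q C − k V C.
This is linear with rate a = Q/V + k = 0.34829 min⁻¹.
C_ss = Q C_in/(Q + kV) = 2.1532 mg/L; C(t) = C_ss + (C₀ − C_ss) e^(−a t).
C(5.40) = 2.1532 + (-2.1532)·e^(−0.34829·5.40) = 2.1532 + (-2.1532)·0.15247 = 1.8249 mg/L.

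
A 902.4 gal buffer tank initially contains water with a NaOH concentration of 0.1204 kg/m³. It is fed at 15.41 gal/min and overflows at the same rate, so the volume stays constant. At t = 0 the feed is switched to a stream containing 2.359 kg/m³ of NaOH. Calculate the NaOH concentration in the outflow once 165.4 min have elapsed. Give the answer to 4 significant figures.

Transient balance on the dissolved component: V dC/dt = Q(C_in − C).
Rewrite as dC/dt + C/τ = C_in/τ, τ = V/Q = 58.5594 min.
C approaches C_in exponentially: C(t) = C_in + (C₀ − C_in) e^(−t/τ).
C(165.4) = 2.359 + (0.1204 − 2.359)·e^(−165.4/58.5594) = 2.359 + (-2.23860)·0.0593393 = 2.22616 kg/m³.

2.226 kg/m³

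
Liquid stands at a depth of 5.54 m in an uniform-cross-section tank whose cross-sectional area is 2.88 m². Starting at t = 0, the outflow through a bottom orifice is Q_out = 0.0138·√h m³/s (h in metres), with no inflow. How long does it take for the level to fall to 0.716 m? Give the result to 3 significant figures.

629 s

Mass balance (ρ constant): A dh/dt = −0.0138 √h.
∫ h^(−1/2) dh = −(0.0138/A) ∫ dt, giving 2√h = 2√h₀ − (0.0138/A) t.
t = 2A(√h₀ − √h)/0.0138 = 2·2.88·(√5.54 − √0.716)/0.0138
  = 5.7600 × (2.3537 − 0.84617) / 0.0138 = 629.24 s.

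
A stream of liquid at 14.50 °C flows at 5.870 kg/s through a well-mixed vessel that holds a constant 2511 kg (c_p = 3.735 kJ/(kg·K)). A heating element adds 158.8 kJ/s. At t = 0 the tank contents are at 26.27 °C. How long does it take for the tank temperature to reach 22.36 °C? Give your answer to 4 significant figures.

Unsteady energy balance on the tank contents: M c_p dT/dt = ṁ c_p (T_in − T) + 158.8.
τ = M/ṁ = 427.768 s; T_ss = T_in + Q̇/(ṁ c_p) = 21.7431 °C.
T(t) = T_ss + (T₀ − T_ss) e^(−t/τ). Set T = 22.36:
e^(−t/τ) = (22.36 − 21.7431)/(26.27 − 21.7431) = 0.136283
t = −427.768 · ln(0.136283) = 852.552 s.

852.6 s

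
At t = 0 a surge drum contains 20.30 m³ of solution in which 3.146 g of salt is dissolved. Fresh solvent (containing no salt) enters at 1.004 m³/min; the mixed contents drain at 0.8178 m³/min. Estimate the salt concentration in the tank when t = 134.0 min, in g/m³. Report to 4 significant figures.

0.002056 g/m³

Let m(t) be the amount of salt. Volume: V(t) = V₀ + (Q_in − Q_out) t = 20.30 + 0.186200 t; V(134.0) = 45.2508 m³.
Species balance (pure solvent in): dm/dt = −Q_out · m/V(t).
Separate: dm/m = −Q_out dt/V(t) ⇒ ln(m/m₀) = −(Q_out/(Q_in−Q_out)) ln(V/V₀).
m = m₀ (V₀/V)^(Q_out/(Q_in−Q_out)) = 3.146 × (20.30/45.2508)^(4.39205) = 0.0930578 g.
C = m/V = 0.0930578/45.2508 = 0.00205649 g/m³.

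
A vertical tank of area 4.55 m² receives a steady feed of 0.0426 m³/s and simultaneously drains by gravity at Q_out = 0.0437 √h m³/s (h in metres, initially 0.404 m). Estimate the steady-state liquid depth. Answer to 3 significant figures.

0.950 m

Level balance: A dh/dt = 0.0426 − 0.0437 √h. Setting dh/dt = 0:
Q_in = 0.0437 √h_ss ⇒ √h_ss = 0.0426/0.0437 = 0.97483.
h_ss = 0.97483² = 0.95029 m. (Since h₀ = 0.404 m < h_ss, the level will rise toward this value.)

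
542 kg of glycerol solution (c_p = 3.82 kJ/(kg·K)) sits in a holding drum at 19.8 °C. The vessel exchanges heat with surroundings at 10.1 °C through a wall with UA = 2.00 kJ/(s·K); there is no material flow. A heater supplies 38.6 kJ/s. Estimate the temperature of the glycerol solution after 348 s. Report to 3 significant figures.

22.5 °C

M c_p dT/dt = −UA(T − T_amb) + Q̇.
dT/dt = (T_ss − T)/τ with T_ss = T_amb + Q̇/UA = 10.1 + 38.6/2.00 = 29.400 °C, τ = M c_p/UA = 542·3.82/2.00 = 1035.2 s.
T approaches T_ss exponentially: T(t) = T_ss + (T₀ − T_ss) e^(−t/τ).
T(348) = 29.400 + (-9.6000)·0.71451 = 22.541 °C.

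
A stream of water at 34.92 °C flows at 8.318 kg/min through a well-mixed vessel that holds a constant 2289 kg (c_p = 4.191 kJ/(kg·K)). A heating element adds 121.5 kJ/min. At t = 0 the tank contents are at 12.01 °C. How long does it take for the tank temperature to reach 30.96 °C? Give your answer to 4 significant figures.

348.3 min

First-law balance (no shaft work): M c_p dT/dt = ṁ c_p (T_in − T) + 121.5.
τ = M/ṁ = 275.186 min; T_ss = T_in + Q̇/(ṁ c_p) = 38.4053 °C.
T(t) = T_ss + (T₀ − T_ss) e^(−t/τ). Set T = 30.96:
e^(−t/τ) = (30.96 − 38.4053)/(12.01 − 38.4053) = 0.282069
t = −275.186 · ln(0.282069) = 348.277 min.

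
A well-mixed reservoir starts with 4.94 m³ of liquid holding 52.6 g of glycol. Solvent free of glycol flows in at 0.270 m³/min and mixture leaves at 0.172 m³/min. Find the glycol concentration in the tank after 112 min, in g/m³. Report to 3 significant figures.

Let m(t) be the amount of glycol. Volume: V(t) = V₀ + (Q_in − Q_out) t = 4.94 + 0.098000 t; V(112) = 15.916 m³.
No glycol enters, so dm/dt = −Q_out · (m/V).
dm/m = −Q_out dt/(V₀ + 0.098000 t); integrating gives ln(m/m₀) = −(Q_out/(Q_in−Q_out)) ln(V/V₀).
m = m₀ (V₀/V)^(Q_out/(Q_in−Q_out)) = 52.6 × (4.94/15.916)^(1.7551) = 6.7485 g.
C = m/V = 6.7485/15.916 = 0.42401 g/m³.

0.424 g/m³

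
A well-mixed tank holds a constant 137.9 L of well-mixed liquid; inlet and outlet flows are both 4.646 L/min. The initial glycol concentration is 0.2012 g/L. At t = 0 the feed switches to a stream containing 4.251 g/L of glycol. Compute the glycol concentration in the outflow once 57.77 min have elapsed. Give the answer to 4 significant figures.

Species balance on the tank: V dC/dt = Q(C_in − C).
So dC/dt = (C_in − C)/τ with τ = V/Q = 137.9/4.646 = 29.6814 min.
Integrating: C(t) = C_in + (C₀ − C_in) e^(−t/τ).
C(57.77) = 4.251 + (0.2012 − 4.251)·e^(−57.77/29.6814) = 4.251 + (-4.04980)·0.142797 = 3.67270 g/L.

3.673 g/L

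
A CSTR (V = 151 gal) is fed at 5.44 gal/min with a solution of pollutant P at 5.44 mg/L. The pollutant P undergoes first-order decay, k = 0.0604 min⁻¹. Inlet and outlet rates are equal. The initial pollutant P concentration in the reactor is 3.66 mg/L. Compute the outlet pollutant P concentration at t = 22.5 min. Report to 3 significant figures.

Accumulation = in − out − consumed: V dC/dt = Q C_in − Q C − k V C.
dC/dt = (Q/V) C_in − (Q/V + k) C; effective rate a = Q/V + k = 0.036026 + 0.0604 = 0.096426 min⁻¹.
C_ss = Q C_in/(Q + kV) = 2.0325 mg/L; C(t) = C_ss + (C₀ − C_ss) e^(−a t).
C(22.5) = 2.0325 + (1.6275)·e^(−0.096426·22.5) = 2.0325 + (1.6275)·0.11422 = 2.2184 mg/L.

2.22 mg/L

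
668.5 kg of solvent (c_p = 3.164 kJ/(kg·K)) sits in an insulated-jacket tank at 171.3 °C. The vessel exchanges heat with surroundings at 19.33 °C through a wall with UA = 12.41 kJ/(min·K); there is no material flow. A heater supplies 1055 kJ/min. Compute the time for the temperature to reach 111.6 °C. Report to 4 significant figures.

Lumped-capacitance energy balance: M c_p dT/dt = UA(T_amb − T) + Q̇.
τ = M c_p/UA = 170.438 min; T_ss = T_amb + Q̇/UA = 19.33 + 1055/12.41 = 104.342 °C.
T(t) = T_ss + (T₀ − T_ss)e^(−t/τ); set T = 111.6:
t = −τ ln[(T − T_ss)/(T₀ − T_ss)] = −170.438 · ln(0.108395) = 378.708 min.

378.7 min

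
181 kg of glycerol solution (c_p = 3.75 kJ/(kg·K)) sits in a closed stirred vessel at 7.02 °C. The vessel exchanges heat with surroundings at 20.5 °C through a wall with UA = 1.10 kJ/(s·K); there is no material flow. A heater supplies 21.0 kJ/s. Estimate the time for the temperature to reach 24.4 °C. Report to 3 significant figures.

Lumped-capacitance energy balance: M c_p dT/dt = UA(T_amb − T) + Q̇.
τ = M c_p/UA = 617.05 s; T_ss = T_amb + Q̇/UA = 20.5 + 21.0/1.10 = 39.591 °C.
T(t) = T_ss + (T₀ − T_ss)e^(−t/τ); set T = 24.4:
t = −τ ln[(T − T_ss)/(T₀ − T_ss)] = −617.05 · ln(0.46639) = 470.63 s.

471 s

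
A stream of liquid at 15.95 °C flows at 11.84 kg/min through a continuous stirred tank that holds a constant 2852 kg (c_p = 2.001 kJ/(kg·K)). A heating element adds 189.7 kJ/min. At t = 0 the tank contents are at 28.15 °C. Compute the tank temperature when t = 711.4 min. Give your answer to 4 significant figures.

24.18 °C

Heat balance on the well-mixed liquid: M c_p dT/dt = ṁ c_p (T_in − T) + 189.7.
Rearrange: dT/dt = (T_ss − T)/τ with τ = M/ṁ = 240.878 min and T_ss = T_in + Q̇/(ṁ c_p) = 23.9570 °C.
Solution: T(t) = T_ss + (T₀ − T_ss) e^(−t/τ).
T(711.4) = 23.9570 + (4.19302)·e^(−711.4/240.878) = 23.9570 + (4.19302)·0.0521643 = 24.1757 °C.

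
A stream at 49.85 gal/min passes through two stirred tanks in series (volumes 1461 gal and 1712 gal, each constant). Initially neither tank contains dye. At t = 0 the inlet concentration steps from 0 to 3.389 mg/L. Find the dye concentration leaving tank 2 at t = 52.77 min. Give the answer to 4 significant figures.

1.675 mg/L

Each tank obeys Vᵢ dCᵢ/dt = Q(Cᵢ₋₁ − Cᵢ), so τᵢ = Vᵢ/Q.
τ₁ = 1461/49.85 = 29.3079 min; τ₂ = 1712/49.85 = 34.3430 min.
Tank 1: C₁ = C_in(1 − e^(−t/τ₁)). Tank 2 (τ₁ ≠ τ₂): C₂ = C_in[1 − (τ₁ e^(−t/τ₁) − τ₂ e^(−t/τ₂))/(τ₁ − τ₂)].
At t = 52.77: e^(−t/τ₁) = 0.165210, e^(−t/τ₂) = 0.215121.
C₂ = 3.389·[1 − (29.3079·0.165210 − 34.3430·0.215121)/(-5.03511)] = 3.389·0.494365 = 1.67540 mg/L.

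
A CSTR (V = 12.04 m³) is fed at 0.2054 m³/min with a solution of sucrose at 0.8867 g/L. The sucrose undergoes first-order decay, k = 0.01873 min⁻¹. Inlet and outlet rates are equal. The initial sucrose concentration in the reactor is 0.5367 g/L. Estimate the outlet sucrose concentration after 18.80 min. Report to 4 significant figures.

0.4808 g/L

Accumulation = in − out − consumed: V dC/dt = Q C_in − Q C − k V C.
dC/dt = (Q/V) C_in − (Q/V + k) C; effective rate a = Q/V + k = 0.0170598 + 0.01873 = 0.0357898 min⁻¹.
C_ss = Q C_in/(Q + kV) = 0.422660 g/L; C(t) = C_ss + (C₀ − C_ss) e^(−a t).
C(18.80) = 0.422660 + (0.114040)·e^(−0.0357898·18.80) = 0.422660 + (0.114040)·0.510253 = 0.480849 g/L.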